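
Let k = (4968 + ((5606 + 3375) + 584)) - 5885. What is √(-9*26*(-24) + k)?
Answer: 2*√3566 ≈ 119.43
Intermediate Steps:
k = 8648 (k = (4968 + (8981 + 584)) - 5885 = (4968 + 9565) - 5885 = 14533 - 5885 = 8648)
√(-9*26*(-24) + k) = √(-9*26*(-24) + 8648) = √(-234*(-24) + 8648) = √(5616 + 8648) = √14264 = 2*√3566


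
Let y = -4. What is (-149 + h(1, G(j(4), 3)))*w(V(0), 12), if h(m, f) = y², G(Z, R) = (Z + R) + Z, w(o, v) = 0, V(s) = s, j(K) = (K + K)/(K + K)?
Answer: 0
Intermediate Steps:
j(K) = 1 (j(K) = (2*K)/((2*K)) = (2*K)*(1/(2*K)) = 1)
G(Z, R) = R + 2*Z (G(Z, R) = (R + Z) + Z = R + 2*Z)
h(m, f) = 16 (h(m, f) = (-4)² = 16)
(-149 + h(1, G(j(4), 3)))*w(V(0), 12) = (-149 + 16)*0 = -133*0 = 0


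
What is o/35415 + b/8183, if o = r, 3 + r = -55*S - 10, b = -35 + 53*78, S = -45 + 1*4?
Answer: 163512371/289800945 ≈ 0.56422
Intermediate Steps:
S = -41 (S = -45 + 4 = -41)
b = 4099 (b = -35 + 4134 = 4099)
r = 2242 (r = -3 + (-55*(-41) - 10) = -3 + (2255 - 10) = -3 + 2245 = 2242)
o = 2242
o/35415 + b/8183 = 2242/35415 + 4099/8183 = 163512371/289800945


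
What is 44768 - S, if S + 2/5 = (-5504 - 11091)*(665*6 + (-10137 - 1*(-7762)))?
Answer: 134228467/5 ≈ 2.6846e+7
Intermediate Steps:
S = -134004627/5 (S = -⅖ + (-5504 - 11091)*(665*6 + (-10137 - 1*(-7762))) = -⅖ - 16595*(3990 + (-10137 + 7762)) = -⅖ - 16595*(3990 - 2375) = -⅖ - 16595*1615 = -⅖ - 26800925 = -134004627/5 ≈ -2.6801e+7)
44768 - S = 44768 - 1*(-134004627/5) = 44768 + 134004627/5 = 134228467/5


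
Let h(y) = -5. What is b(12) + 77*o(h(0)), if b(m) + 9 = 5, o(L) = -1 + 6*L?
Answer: -2391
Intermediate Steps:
b(m) = -4 (b(m) = -9 + 5 = -4)
b(12) + 77*o(h(0)) = -4 + 77*(-1 + 6*(-5)) = -4 + 77*(-1 - 30) = -4 + 77*(-31) = -4 - 2387 = -2391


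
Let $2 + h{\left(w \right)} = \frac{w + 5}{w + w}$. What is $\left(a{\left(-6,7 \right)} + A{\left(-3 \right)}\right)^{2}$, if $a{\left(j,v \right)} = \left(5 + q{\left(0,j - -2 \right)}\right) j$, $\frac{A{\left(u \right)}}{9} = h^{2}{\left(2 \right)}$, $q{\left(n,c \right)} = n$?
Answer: $\frac{221841}{256} \approx 866.57$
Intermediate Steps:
$h{\left(w \right)} = -2 + \frac{5 + w}{2 w}$ ($h{\left(w \right)} = -2 + \frac{w + 5}{w + w} = -2 + \frac{5 + w}{2 w}$)
$A{\left(u \right)} = \frac{9}{16}$ ($A{\left(u \right)} = 9 \left(\frac{5 - 6}{2 \cdot 2}\right)^{2} = 9 \left(\frac{1}{2} \cdot \frac{1}{2} \left(5 - 6\right)\right)^{2} = 9 \left(\frac{1}{2} \cdot \frac{1}{2} \left(-1\right)\right)^{2} = 9 \left(- \frac{1}{4}\right)^{2} = 9 \cdot \frac{1}{16} = \frac{9}{16}$)
$a{\left(j,v \right)} = 5 j$ ($a{\left(j,v \right)} = \left(5 + 0\right) j = 5 j$)
$\left(a{\left(-6,7 \right)} + A{\left(-3 \right)}\right)^{2} = \left(5 \left(-6\right) + \frac{9}{16}\right)^{2} = \left(-30 + \frac{9}{16}\right)^{2} = \left(- \frac{471}{16}\right)^{2} = \frac{221841}{256}$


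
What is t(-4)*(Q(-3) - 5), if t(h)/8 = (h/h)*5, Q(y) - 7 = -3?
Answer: -40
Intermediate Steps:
Q(y) = 4 (Q(y) = 7 - 3 = 4)
t(h) = 40 (t(h) = 8*((h/h)*5) = 8*(1*5) = 8*5 = 40)
t(-4)*(Q(-3) - 5) = 40*(4 - 5) = 40*(-1) = -40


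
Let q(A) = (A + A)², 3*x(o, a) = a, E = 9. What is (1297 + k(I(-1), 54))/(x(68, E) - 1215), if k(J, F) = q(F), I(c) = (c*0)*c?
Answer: -12961/1212 ≈ -10.694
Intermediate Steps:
x(o, a) = a/3
I(c) = 0 (I(c) = 0*c = 0)
q(A) = 4*A² (q(A) = (2*A)² = 4*A²)
k(J, F) = 4*F²
(1297 + k(I(-1), 54))/(x(68, E) - 1215) = (1297 + 4*54²)/((⅓)*9 - 1215) = (1297 + 4*2916)/(3 - 1215) = (1297 + 11664)/(-1212) = 12961*(-1/1212) = -12961/1212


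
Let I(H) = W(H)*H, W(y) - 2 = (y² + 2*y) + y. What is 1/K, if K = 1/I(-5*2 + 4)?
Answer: -120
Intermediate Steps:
W(y) = 2 + y² + 3*y (W(y) = 2 + ((y² + 2*y) + y) = 2 + (y² + 3*y) = 2 + y² + 3*y)
I(H) = H*(2 + H² + 3*H) (I(H) = (2 + H² + 3*H)*H = H*(2 + H² + 3*H))
K = -1/120 (K = 1/((-5*2 + 4)*(2 + (-5*2 + 4)² + 3*(-5*2 + 4))) = 1/((-10 + 4)*(2 + (-10 + 4)² + 3*(-10 + 4))) = 1/(-6*(2 + (-6)² + 3*(-6))) = 1/(-6*(2 + 36 - 18)) = 1/(-6*20) = 1/(-120) = -1/120 ≈ -0.0083333)
1/K = 1/(-1/120) = -120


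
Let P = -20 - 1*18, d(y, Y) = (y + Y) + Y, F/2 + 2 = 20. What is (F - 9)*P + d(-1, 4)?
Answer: -1019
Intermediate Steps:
F = 36 (F = -4 + 2*20 = -4 + 40 = 36)
d(y, Y) = y + 2*Y (d(y, Y) = (Y + y) + Y = y + 2*Y)
P = -38 (P = -20 - 18 = -38)
(F - 9)*P + d(-1, 4) = (36 - 9)*(-38) + (-1 + 2*4) = 27*(-38) + (-1 + 8) = -1026 + 7 = -1019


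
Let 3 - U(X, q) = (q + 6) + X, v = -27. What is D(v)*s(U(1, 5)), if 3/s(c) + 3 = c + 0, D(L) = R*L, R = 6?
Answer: 81/2 ≈ 40.500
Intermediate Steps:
D(L) = 6*L
U(X, q) = -3 - X - q (U(X, q) = 3 - ((q + 6) + X) = 3 - ((6 + q) + X) = 3 - (6 + X + q) = 3 + (-6 - X - q) = -3 - X - q)
s(c) = 3/(-3 + c) (s(c) = 3/(-3 + (c + 0)) = 3/(-3 + c))
D(v)*s(U(1, 5)) = (6*(-27))*(3/(-3 + (-3 - 1*1 - 1*5))) = -486/(-3 + (-3 - 1 - 5)) = -486/(-3 - 9) = -486/(-12) = -486*(-1)/12 = -162*(-¼) = 81/2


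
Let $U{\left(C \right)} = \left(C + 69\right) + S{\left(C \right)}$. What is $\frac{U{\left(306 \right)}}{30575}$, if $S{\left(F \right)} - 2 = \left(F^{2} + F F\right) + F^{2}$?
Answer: $\frac{56257}{6115} \approx 9.1998$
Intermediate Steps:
$S{\left(F \right)} = 2 + 3 F^{2}$ ($S{\left(F \right)} = 2 + \left(\left(F^{2} + F F\right) + F^{2}\right) = 2 + \left(\left(F^{2} + F^{2}\right) + F^{2}\right) = 2 + \left(2 F^{2} + F^{2}\right) = 2 + 3 F^{2}$)
$U{\left(C \right)} = 71 + C + 3 C^{2}$ ($U{\left(C \right)} = \left(C + 69\right) + \left(2 + 3 C^{2}\right) = \left(69 + C\right) + \left(2 + 3 C^{2}\right) = 71 + C + 3 C^{2}$)
$\frac{U{\left(306 \right)}}{30575} = \frac{71 + 306 + 3 \cdot 306^{2}}{30575} = \left(71 + 306 + 3 \cdot 93636\right) \frac{1}{30575} = \left(71 + 306 + 280908\right) \frac{1}{30575} = 281285 \cdot \frac{1}{30575} = \frac{56257}{6115}$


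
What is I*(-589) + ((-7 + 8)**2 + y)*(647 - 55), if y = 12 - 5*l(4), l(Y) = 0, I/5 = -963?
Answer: 2843731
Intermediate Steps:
I = -4815 (I = 5*(-963) = -4815)
y = 12 (y = 12 - 5*0 = 12 + 0 = 12)
I*(-589) + ((-7 + 8)**2 + y)*(647 - 55) = -4815*(-589) + ((-7 + 8)**2 + 12)*(647 - 55) = 2836035 + (1**2 + 12)*592 = 2836035 + (1 + 12)*592 = 2836035 + 13*592 = 2836035 + 7696 = 2843731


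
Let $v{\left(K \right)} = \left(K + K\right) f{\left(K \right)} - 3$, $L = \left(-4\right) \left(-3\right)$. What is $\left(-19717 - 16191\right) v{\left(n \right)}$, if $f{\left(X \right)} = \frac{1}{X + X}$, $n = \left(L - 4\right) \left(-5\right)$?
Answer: $71816$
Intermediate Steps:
$L = 12$
$n = -40$ ($n = \left(12 - 4\right) \left(-5\right) = 8 \left(-5\right) = -40$)
$f{\left(X \right)} = \frac{1}{2 X}$
$v{\left(K \right)} = -2$ ($v{\left(K \right)} = \left(K + K\right) \frac{1}{2 K} - 3 = 2 K \frac{1}{2 K} - 3 = 1 - 3 = -2$)
$\left(-19717 - 16191\right) v{\left(n \right)} = \left(-19717 - 16191\right) \left(-2\right) = \left(-35908\right) \left(-2\right) = 71816$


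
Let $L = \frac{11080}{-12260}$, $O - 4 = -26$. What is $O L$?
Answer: $\frac{12188}{613} \approx 19.883$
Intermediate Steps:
$O = -22$ ($O = 4 - 26 = -22$)
$L = - \frac{554}{613}$ ($L = 11080 \left(- \frac{1}{12260}\right) = - \frac{554}{613} \approx -0.90375$)
$O L = \left(-22\right) \left(- \frac{554}{613}\right) = \frac{12188}{613}$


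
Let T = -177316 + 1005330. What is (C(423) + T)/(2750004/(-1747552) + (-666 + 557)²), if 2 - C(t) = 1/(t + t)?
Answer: 153020357311540/2195361043821 ≈ 69.702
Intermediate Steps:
C(t) = 2 - 1/(2*t) (C(t) = 2 - 1/(t + t) = 2 - 1/(2*t))
T = 828014
(C(423) + T)/(2750004/(-1747552) + (-666 + 557)²) = ((2 - ½/423) + 828014)/(2750004/(-1747552) + (-666 + 557)²) = ((2 - ½*1/423) + 828014)/(2750004*(-1/1747552) + (-109)²) = ((2 - 1/846) + 828014)/(-687501/436888 + 11881) = (1691/846 + 828014)/(5189978827/436888) = (700501535/846)*(436888/5189978827) = 153020357311540/2195361043821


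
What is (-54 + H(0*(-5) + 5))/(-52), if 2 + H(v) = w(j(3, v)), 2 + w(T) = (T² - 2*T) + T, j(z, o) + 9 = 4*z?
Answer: 1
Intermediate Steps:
j(z, o) = -9 + 4*z
w(T) = -2 + T² - T (w(T) = -2 + ((T² - 2*T) + T) = -2 + (T² - T) = -2 + T² - T)
H(v) = 2 (H(v) = -2 + (-2 + (-9 + 4*3)² - (-9 + 4*3)) = -2 + (-2 + (-9 + 12)² - (-9 + 12)) = -2 + (-2 + 3² - 1*3) = -2 + (-2 + 9 - 3) = -2 + 4 = 2)
(-54 + H(0*(-5) + 5))/(-52) = (-54 + 2)/(-52) = -52*(-1/52) = 1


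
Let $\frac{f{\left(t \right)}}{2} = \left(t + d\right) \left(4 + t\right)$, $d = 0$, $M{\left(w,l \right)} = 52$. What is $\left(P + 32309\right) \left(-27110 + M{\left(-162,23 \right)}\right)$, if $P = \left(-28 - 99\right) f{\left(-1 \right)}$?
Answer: $-894835118$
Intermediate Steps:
$f{\left(t \right)} = 2 t \left(4 + t\right)$ ($f{\left(t \right)} = 2 \left(t + 0\right) \left(4 + t\right) = 2 t \left(4 + t\right)$)
$P = 762$ ($P = \left(-28 - 99\right) 2 \left(-1\right) \left(4 - 1\right) = - 127 \cdot 2 \left(-1\right) 3 = \left(-127\right) \left(-6\right) = 762$)
$\left(P + 32309\right) \left(-27110 + M{\left(-162,23 \right)}\right) = \left(762 + 32309\right) \left(-27110 + 52\right) = 33071 \left(-27058\right) = -894835118$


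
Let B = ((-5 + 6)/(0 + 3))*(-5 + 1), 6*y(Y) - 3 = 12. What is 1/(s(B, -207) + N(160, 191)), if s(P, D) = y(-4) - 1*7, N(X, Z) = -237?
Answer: -2/483 ≈ -0.0041408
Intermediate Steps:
y(Y) = 5/2 (y(Y) = ½ + (⅙)*12 = ½ + 2 = 5/2)
B = -4/3 (B = (1/3)*(-4) = (1*(⅓))*(-4) = (⅓)*(-4) = -4/3 ≈ -1.3333)
s(P, D) = -9/2 (s(P, D) = 5/2 - 1*7 = 5/2 - 7 = -9/2)
1/(s(B, -207) + N(160, 191)) = 1/(-9/2 - 237) = 1/(-483/2) = -2/483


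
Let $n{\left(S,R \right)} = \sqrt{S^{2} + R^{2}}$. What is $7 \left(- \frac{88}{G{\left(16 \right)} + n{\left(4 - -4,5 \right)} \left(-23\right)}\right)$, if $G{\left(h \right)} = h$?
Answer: $\frac{9856}{46825} + \frac{14168 \sqrt{89}}{46825} \approx 3.065$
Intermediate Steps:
$n{\left(S,R \right)} = \sqrt{R^{2} + S^{2}}$
$7 \left(- \frac{88}{G{\left(16 \right)} + n{\left(4 - -4,5 \right)} \left(-23\right)}\right) = 7 \left(- \frac{88}{16 + \sqrt{5^{2} + \left(4 - -4\right)^{2}} \left(-23\right)}\right) = 7 \left(- \frac{88}{16 + \sqrt{25 + \left(4 + 4\right)^{2}} \left(-23\right)}\right) = 7 \left(- \frac{88}{16 + \sqrt{25 + 8^{2}} \left(-23\right)}\right) = 7 \left(- \frac{88}{16 + \sqrt{25 + 64} \left(-23\right)}\right) = 7 \left(- \frac{88}{16 + \sqrt{89} \left(-23\right)}\right) = 7 \left(- \frac{88}{16 - 23 \sqrt{89}}\right) = - \frac{616}{16 - 23 \sqrt{89}}$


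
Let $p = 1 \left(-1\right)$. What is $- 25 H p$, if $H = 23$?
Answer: $575$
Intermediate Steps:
$p = -1$
$- 25 H p = \left(-25\right) 23 \left(-1\right) = \left(-575\right) \left(-1\right) = 575$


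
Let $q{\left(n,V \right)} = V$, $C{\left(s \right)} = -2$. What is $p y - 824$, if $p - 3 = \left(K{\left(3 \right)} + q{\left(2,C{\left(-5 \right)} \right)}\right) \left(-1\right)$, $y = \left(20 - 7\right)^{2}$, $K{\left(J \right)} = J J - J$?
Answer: $-993$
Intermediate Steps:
$K{\left(J \right)} = J^{2} - J$
$y = 169$ ($y = 13^{2} = 169$)
$p = -1$ ($p = 3 + \left(3 \left(-1 + 3\right) - 2\right) \left(-1\right) = 3 + \left(3 \cdot 2 - 2\right) \left(-1\right) = 3 + \left(6 - 2\right) \left(-1\right) = 3 + 4 \left(-1\right) = 3 - 4 = -1$)
$p y - 824 = \left(-1\right) 169 - 824 = -169 - 824 = -993$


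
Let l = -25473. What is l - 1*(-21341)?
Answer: -4132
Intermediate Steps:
l - 1*(-21341) = -25473 - 1*(-21341) = -25473 + 21341 = -4132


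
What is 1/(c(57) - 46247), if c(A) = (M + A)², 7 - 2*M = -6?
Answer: -4/168859 ≈ -2.3688e-5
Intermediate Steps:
M = 13/2 (M = 7/2 - ½*(-6) = 7/2 + 3 = 13/2 ≈ 6.5000)
c(A) = (13/2 + A)²
1/(c(57) - 46247) = 1/((13 + 2*57)²/4 - 46247) = 1/((13 + 114)²/4 - 46247) = 1/((¼)*127² - 46247) = 1/((¼)*16129 - 46247) = 1/(16129/4 - 46247) = 1/(-168859/4) = -4/168859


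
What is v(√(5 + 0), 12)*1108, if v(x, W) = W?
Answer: 13296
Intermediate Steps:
v(√(5 + 0), 12)*1108 = 12*1108 = 13296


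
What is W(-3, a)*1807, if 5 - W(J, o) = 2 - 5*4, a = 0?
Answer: 41561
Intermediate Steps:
W(J, o) = 23 (W(J, o) = 5 - (2 - 5*4) = 5 - (2 - 20) = 5 - 1*(-18) = 5 + 18 = 23)
W(-3, a)*1807 = 23*1807 = 41561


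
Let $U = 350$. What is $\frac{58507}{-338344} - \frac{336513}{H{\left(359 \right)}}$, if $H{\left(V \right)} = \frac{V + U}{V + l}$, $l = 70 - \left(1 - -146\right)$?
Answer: $- \frac{32107759042567}{239885896} \approx -1.3385 \cdot 10^{5}$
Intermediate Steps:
$l = -77$ ($l = 70 - \left(1 + 146\right) = 70 - 147 = -77$)
$H{\left(V \right)} = \frac{350 + V}{-77 + V}$ ($H{\left(V \right)} = \frac{V + 350}{V - 77} = \frac{350 + V}{-77 + V}$)
$\frac{58507}{-338344} - \frac{336513}{H{\left(359 \right)}} = \frac{58507}{-338344} - \frac{336513}{\frac{1}{-77 + 359} \left(350 + 359\right)} = 58507 \left(- \frac{1}{338344}\right) - \frac{336513}{\frac{1}{282} \cdot 709} = - \frac{58507}{338344} - \frac{336513}{\frac{1}{282} \cdot 709} = - \frac{58507}{338344} - \frac{336513}{\frac{709}{282}} = - \frac{58507}{338344} - \frac{94896666}{709} = - \frac{32107759042567}{239885896}$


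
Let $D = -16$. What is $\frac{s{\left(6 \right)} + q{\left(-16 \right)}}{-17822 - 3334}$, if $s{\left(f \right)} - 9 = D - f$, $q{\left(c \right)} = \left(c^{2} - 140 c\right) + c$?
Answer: $- \frac{2467}{21156} \approx -0.11661$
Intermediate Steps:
$q{\left(c \right)} = c^{2} - 139 c$
$s{\left(f \right)} = -7 - f$ ($s{\left(f \right)} = 9 - \left(16 + f\right) = -7 - f$)
$\frac{s{\left(6 \right)} + q{\left(-16 \right)}}{-17822 - 3334} = \frac{\left(-7 - 6\right) - 16 \left(-139 - 16\right)}{-17822 - 3334} = \frac{\left(-7 - 6\right) - -2480}{-21156} = \left(-13 + 2480\right) \left(- \frac{1}{21156}\right) = 2467 \left(- \frac{1}{21156}\right) = - \frac{2467}{21156}$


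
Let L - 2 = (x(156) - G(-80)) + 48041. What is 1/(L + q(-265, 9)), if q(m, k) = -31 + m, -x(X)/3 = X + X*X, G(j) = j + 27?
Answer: -1/25676 ≈ -3.8947e-5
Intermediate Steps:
G(j) = 27 + j
x(X) = -3*X - 3*X**2 (x(X) = -3*(X + X*X) = -3*(X + X**2) = -3*X - 3*X**2)
L = -25380 (L = 2 + ((-3*156*(1 + 156) - (27 - 80)) + 48041) = 2 + ((-3*156*157 - 1*(-53)) + 48041) = 2 + ((-73476 + 53) + 48041) = 2 + (-73423 + 48041) = 2 - 25382 = -25380)
1/(L + q(-265, 9)) = 1/(-25380 + (-31 - 265)) = 1/(-25380 - 296) = 1/(-25676) = -1/25676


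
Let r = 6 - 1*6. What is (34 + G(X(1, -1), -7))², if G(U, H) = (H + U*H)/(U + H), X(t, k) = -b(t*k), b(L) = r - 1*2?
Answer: 36481/25 ≈ 1459.2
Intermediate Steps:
r = 0 (r = 6 - 6 = 0)
b(L) = -2 (b(L) = 0 - 1*2 = 0 - 2 = -2)
X(t, k) = 2 (X(t, k) = -1*(-2) = 2)
G(U, H) = (H + H*U)/(H + U)
(34 + G(X(1, -1), -7))² = (34 - 7*(1 + 2)/(-7 + 2))² = (34 - 7*3/(-5))² = (34 - 7*(-⅕)*3)² = (34 + 21/5)² = (191/5)² = 36481/25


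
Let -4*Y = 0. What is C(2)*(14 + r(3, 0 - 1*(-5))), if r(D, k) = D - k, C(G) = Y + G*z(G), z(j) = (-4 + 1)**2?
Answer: 216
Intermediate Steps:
z(j) = 9 (z(j) = (-3)**2 = 9)
Y = 0 (Y = -1/4*0 = 0)
C(G) = 9*G (C(G) = 0 + G*9 = 0 + 9*G = 9*G)
C(2)*(14 + r(3, 0 - 1*(-5))) = (9*2)*(14 + (3 - (0 - 1*(-5)))) = 18*(14 + (3 - (0 + 5))) = 18*(14 + (3 - 1*5)) = 18*(14 + (3 - 5)) = 18*(14 - 2) = 18*12 = 216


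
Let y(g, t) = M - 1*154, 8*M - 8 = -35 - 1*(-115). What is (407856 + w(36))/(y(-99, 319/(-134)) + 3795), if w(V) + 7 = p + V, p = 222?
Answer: 408107/3652 ≈ 111.75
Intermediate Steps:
M = 11 (M = 1 + (-35 - 1*(-115))/8 = 1 + (-35 + 115)/8 = 1 + (1/8)*80 = 1 + 10 = 11)
y(g, t) = -143 (y(g, t) = 11 - 1*154 = 11 - 154 = -143)
w(V) = 215 + V (w(V) = -7 + (222 + V) = 215 + V)
(407856 + w(36))/(y(-99, 319/(-134)) + 3795) = (407856 + (215 + 36))/(-143 + 3795) = (407856 + 251)/3652 = 408107*(1/3652) = 408107/3652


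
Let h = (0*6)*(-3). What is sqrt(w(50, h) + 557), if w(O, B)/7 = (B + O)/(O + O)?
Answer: sqrt(2242)/2 ≈ 23.675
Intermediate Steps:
h = 0 (h = 0*(-3) = 0)
w(O, B) = 7*(B + O)/(2*O) (w(O, B) = 7*((B + O)/(O + O)) = 7*((B + O)/((2*O))) = 7*((B + O)*(1/(2*O))) = 7*((B + O)/(2*O)) = 7*(B + O)/(2*O))
sqrt(w(50, h) + 557) = sqrt((7/2)*(0 + 50)/50 + 557) = sqrt((7/2)*(1/50)*50 + 557) = sqrt(7/2 + 557) = sqrt(1121/2) = sqrt(2242)/2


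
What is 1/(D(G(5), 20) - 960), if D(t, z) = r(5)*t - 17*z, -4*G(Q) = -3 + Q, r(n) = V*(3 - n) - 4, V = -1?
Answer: -1/1299 ≈ -0.00076982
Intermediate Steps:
r(n) = -7 + n (r(n) = -(3 - n) - 4 = (-3 + n) - 4 = -7 + n)
G(Q) = 3/4 - Q/4 (G(Q) = -(-3 + Q)/4 = 3/4 - Q/4)
D(t, z) = -17*z - 2*t (D(t, z) = (-7 + 5)*t - 17*z = -2*t - 17*z = -17*z - 2*t)
1/(D(G(5), 20) - 960) = 1/((-17*20 - 2*(3/4 - 1/4*5)) - 960) = 1/((-340 - 2*(3/4 - 5/4)) - 960) = 1/((-340 - 2*(-1/2)) - 960) = 1/((-340 + 1) - 960) = 1/(-339 - 960) = 1/(-1299) = -1/1299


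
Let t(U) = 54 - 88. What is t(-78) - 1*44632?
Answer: -44666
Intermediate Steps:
t(U) = -34
t(-78) - 1*44632 = -34 - 1*44632 = -34 - 44632 = -44666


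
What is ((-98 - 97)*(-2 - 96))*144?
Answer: 2751840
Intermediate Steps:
((-98 - 97)*(-2 - 96))*144 = -195*(-98)*144 = 19110*144 = 2751840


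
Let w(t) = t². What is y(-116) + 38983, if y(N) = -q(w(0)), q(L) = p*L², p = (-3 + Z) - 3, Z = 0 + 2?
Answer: 38983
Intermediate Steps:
Z = 2
p = -4 (p = (-3 + 2) - 3 = -1 - 3 = -4)
q(L) = -4*L²
y(N) = 0 (y(N) = -(-4)*(0²)² = -(-4)*0² = -(-4)*0 = -1*0 = 0)
y(-116) + 38983 = 0 + 38983 = 38983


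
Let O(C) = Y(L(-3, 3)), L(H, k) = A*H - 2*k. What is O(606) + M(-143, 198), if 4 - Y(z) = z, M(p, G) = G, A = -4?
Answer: 196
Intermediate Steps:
L(H, k) = -4*H - 2*k
Y(z) = 4 - z
O(C) = -2 (O(C) = 4 - (-4*(-3) - 2*3) = 4 - (12 - 6) = 4 - 1*6 = 4 - 6 = -2)
O(606) + M(-143, 198) = -2 + 198 = 196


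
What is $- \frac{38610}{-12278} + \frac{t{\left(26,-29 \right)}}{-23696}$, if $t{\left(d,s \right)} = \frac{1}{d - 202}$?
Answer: $\frac{80511431419}{25602674944} \approx 3.1446$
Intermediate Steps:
$t{\left(d,s \right)} = \frac{1}{-202 + d}$
$- \frac{38610}{-12278} + \frac{t{\left(26,-29 \right)}}{-23696} = - \frac{38610}{-12278} + \frac{1}{\left(-202 + 26\right) \left(-23696\right)} = \left(-38610\right) \left(- \frac{1}{12278}\right) + \frac{1}{-176} \left(- \frac{1}{23696}\right) = \frac{19305}{6139} - - \frac{1}{4170496} = \frac{19305}{6139} + \frac{1}{4170496} = \frac{80511431419}{25602674944}$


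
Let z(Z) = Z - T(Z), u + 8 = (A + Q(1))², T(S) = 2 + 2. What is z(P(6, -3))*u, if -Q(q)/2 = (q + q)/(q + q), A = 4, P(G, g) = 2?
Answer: 8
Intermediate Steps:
T(S) = 4
Q(q) = -2 (Q(q) = -2*(q + q)/(q + q) = -2*2*q/(2*q) = -2*2*q*1/(2*q) = -2*1 = -2)
u = -4 (u = -8 + (4 - 2)² = -8 + 2² = -8 + 4 = -4)
z(Z) = -4 + Z (z(Z) = Z - 1*4 = Z - 4 = -4 + Z)
z(P(6, -3))*u = (-4 + 2)*(-4) = -2*(-4) = 8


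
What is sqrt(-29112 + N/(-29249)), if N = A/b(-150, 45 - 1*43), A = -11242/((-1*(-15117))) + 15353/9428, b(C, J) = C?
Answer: I*sqrt(505899746058593000213675900786)/4168657449924 ≈ 170.62*I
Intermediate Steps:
A = 126101725/142523076 (A = -11242/15117 + 15353*(1/9428) = -11242*1/15117 + 15353/9428 = -11242/15117 + 15353/9428 = 126101725/142523076 ≈ 0.88478)
N = -5044069/855138456 (N = (126101725/142523076)/(-150) = (126101725/142523076)*(-1/150) = -5044069/855138456 ≈ -0.0058985)
sqrt(-29112 + N/(-29249)) = sqrt(-29112 - 5044069/855138456/(-29249)) = sqrt(-29112 - 5044069/855138456*(-1/29249)) = sqrt(-29112 + 5044069/25011944699544) = sqrt(-728147734088080859/25011944699544) = I*sqrt(505899746058593000213675900786)/4168657449924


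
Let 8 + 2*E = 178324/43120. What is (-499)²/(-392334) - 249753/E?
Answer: 2112580582770461/16344242106 ≈ 1.2926e+5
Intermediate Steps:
E = -41659/21560 (E = -4 + (178324/43120)/2 = -4 + (178324*(1/43120))/2 = -4 + (½)*(44581/10780) = -4 + 44581/21560 = -41659/21560 ≈ -1.9322)
(-499)²/(-392334) - 249753/E = (-499)²/(-392334) - 249753/(-41659/21560) = 249001*(-1/392334) - 249753*(-21560/41659) = -249001/392334 + 5384674680/41659 = 2112580582770461/16344242106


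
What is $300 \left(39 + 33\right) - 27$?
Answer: $21573$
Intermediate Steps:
$300 \left(39 + 33\right) - 27 = 300 \cdot 72 - 27 = 21600 - 27 = 21573$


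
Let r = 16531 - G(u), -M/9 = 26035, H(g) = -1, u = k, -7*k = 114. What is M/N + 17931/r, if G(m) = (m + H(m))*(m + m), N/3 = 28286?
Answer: -260857239/159221894 ≈ -1.6383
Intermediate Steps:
N = 84858 (N = 3*28286 = 84858)
k = -114/7 (k = -⅐*114 = -114/7 ≈ -16.286)
u = -114/7 ≈ -16.286
M = -234315 (M = -9*26035 = -234315)
G(m) = 2*m*(-1 + m) (G(m) = (m - 1)*(m + m) = (-1 + m)*(2*m) = 2*m*(-1 + m))
r = 782431/49 (r = 16531 - 2*(-114)*(-1 - 114/7)/7 = 16531 - 2*(-114)*(-121)/(7*7) = 16531 - 1*27588/49 = 16531 - 27588/49 = 782431/49 ≈ 15968.)
M/N + 17931/r = -234315/84858 + 17931/(782431/49) = -234315*1/84858 + 17931*(49/782431) = -78105/28286 + 6321/5629 = -260857239/159221894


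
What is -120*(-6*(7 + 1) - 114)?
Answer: 19440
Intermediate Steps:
-120*(-6*(7 + 1) - 114) = -120*(-6*8 - 114) = -120*(-48 - 114) = -120*(-162) = 19440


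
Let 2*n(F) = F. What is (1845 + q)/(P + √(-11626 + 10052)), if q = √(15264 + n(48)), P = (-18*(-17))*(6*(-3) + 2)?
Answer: -(1845 + 14*√78)/(4896 - I*√1574) ≈ -0.40207 - 0.0032581*I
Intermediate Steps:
n(F) = F/2
P = -4896 (P = 306*(-18 + 2) = 306*(-16) = -4896)
q = 14*√78 (q = √(15264 + (½)*48) = √(15264 + 24) = √15288 = 14*√78 ≈ 123.64)
(1845 + q)/(P + √(-11626 + 10052)) = (1845 + 14*√78)/(-4896 + √(-11626 + 10052)) = (1845 + 14*√78)/(-4896 + √(-1574)) = (1845 + 14*√78)/(-4896 + I*√1574)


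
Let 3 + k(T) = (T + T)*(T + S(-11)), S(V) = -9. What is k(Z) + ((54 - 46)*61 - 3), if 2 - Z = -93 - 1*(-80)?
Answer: 662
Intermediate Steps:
Z = 15 (Z = 2 - (-93 - 1*(-80)) = 2 - (-93 + 80) = 2 - 1*(-13) = 2 + 13 = 15)
k(T) = -3 + 2*T*(-9 + T) (k(T) = -3 + (T + T)*(T - 9) = -3 + (2*T)*(-9 + T) = -3 + 2*T*(-9 + T))
k(Z) + ((54 - 46)*61 - 3) = (-3 - 18*15 + 2*15**2) + ((54 - 46)*61 - 3) = (-3 - 270 + 2*225) + (8*61 - 3) = (-3 - 270 + 450) + (488 - 3) = 177 + 485 = 662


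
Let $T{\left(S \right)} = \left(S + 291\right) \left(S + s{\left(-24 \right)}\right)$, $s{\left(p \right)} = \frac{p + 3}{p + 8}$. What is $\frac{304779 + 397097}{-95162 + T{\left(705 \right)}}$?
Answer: $\frac{2807504}{2433301} \approx 1.1538$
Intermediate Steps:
$s{\left(p \right)} = \frac{3 + p}{8 + p}$
$T{\left(S \right)} = \left(291 + S\right) \left(\frac{21}{16} + S\right)$ ($T{\left(S \right)} = \left(S + 291\right) \left(S + \frac{3 - 24}{8 - 24}\right) = \left(291 + S\right) \left(S + \frac{1}{-16} \left(-21\right)\right) = \left(291 + S\right) \left(S - - \frac{21}{16}\right) = \left(291 + S\right) \left(S + \frac{21}{16}\right) = \left(291 + S\right) \left(\frac{21}{16} + S\right)$)
$\frac{304779 + 397097}{-95162 + T{\left(705 \right)}} = \frac{304779 + 397097}{-95162 + \left(\frac{6111}{16} + 705^{2} + \frac{4677}{16} \cdot 705\right)} = \frac{701876}{-95162 + \left(\frac{6111}{16} + 497025 + \frac{3297285}{16}\right)} = \frac{701876}{-95162 + \frac{2813949}{4}} = \frac{701876}{\frac{2433301}{4}} = 701876 \cdot \frac{4}{2433301} = \frac{2807504}{2433301}$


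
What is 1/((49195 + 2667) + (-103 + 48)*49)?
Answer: 1/49167 ≈ 2.0339e-5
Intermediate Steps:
1/((49195 + 2667) + (-103 + 48)*49) = 1/(51862 - 55*49) = 1/(51862 - 2695) = 1/49167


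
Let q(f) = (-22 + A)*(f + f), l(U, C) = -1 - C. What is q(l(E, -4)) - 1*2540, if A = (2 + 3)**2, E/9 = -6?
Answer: -2522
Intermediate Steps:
E = -54 (E = 9*(-6) = -54)
A = 25 (A = 5**2 = 25)
q(f) = 6*f (q(f) = (-22 + 25)*(f + f) = 3*(2*f) = 6*f)
q(l(E, -4)) - 1*2540 = 6*(-1 - 1*(-4)) - 1*2540 = 6*(-1 + 4) - 2540 = 6*3 - 2540 = 18 - 2540 = -2522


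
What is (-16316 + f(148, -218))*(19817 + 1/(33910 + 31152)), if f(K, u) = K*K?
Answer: 3602398232070/32531 ≈ 1.1074e+8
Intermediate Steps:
f(K, u) = K**2
(-16316 + f(148, -218))*(19817 + 1/(33910 + 31152)) = (-16316 + 148**2)*(19817 + 1/(33910 + 31152)) = (-16316 + 21904)*(19817 + 1/65062) = 5588*(19817 + 1/65062) = 5588*(1289333655/65062) = 3602398232070/32531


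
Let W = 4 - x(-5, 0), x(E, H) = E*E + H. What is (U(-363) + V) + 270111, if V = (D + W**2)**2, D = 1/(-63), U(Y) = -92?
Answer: 1843544935/3969 ≈ 4.6449e+5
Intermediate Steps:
x(E, H) = H + E**2 (x(E, H) = E**2 + H = H + E**2)
D = -1/63 ≈ -0.015873
W = -21 (W = 4 - (0 + (-5)**2) = 4 - (0 + 25) = 4 - 1*25 = 4 - 25 = -21)
V = 771839524/3969 (V = (-1/63 + (-21)**2)**2 = (-1/63 + 441)**2 = (27782/63)**2 = 771839524/3969 ≈ 1.9447e+5)
(U(-363) + V) + 270111 = (-92 + 771839524/3969) + 270111 = 771474376/3969 + 270111 = 1843544935/3969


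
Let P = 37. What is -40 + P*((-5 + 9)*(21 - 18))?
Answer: 404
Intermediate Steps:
-40 + P*((-5 + 9)*(21 - 18)) = -40 + 37*((-5 + 9)*(21 - 18)) = -40 + 37*(4*3) = -40 + 37*12 = -40 + 444 = 404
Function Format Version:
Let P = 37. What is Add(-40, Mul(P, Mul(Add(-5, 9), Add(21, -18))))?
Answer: 404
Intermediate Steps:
Add(-40, Mul(P, Mul(Add(-5, 9), Add(21, -18)))) = Add(-40, Mul(37, Mul(Add(-5, 9), Add(21, -18)))) = Add(-40, Mul(37, Mul(4, 3))) = Add(-40, Mul(37, 12)) = Add(-40, 444) = 404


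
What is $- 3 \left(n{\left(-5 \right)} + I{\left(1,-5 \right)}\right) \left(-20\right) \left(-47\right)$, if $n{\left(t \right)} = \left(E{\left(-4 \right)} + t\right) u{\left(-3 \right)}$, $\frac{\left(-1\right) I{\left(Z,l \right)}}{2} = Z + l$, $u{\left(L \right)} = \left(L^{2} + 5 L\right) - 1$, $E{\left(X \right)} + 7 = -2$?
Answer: $-298920$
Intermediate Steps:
$E{\left(X \right)} = -9$ ($E{\left(X \right)} = -7 - 2 = -9$)
$u{\left(L \right)} = -1 + L^{2} + 5 L$
$I{\left(Z,l \right)} = - 2 Z - 2 l$ ($I{\left(Z,l \right)} = - 2 \left(Z + l\right) = - 2 Z - 2 l$)
$n{\left(t \right)} = 63 - 7 t$ ($n{\left(t \right)} = \left(-9 + t\right) \left(-1 + \left(-3\right)^{2} + 5 \left(-3\right)\right) = \left(-9 + t\right) \left(-1 + 9 - 15\right) = \left(-9 + t\right) \left(-7\right) = 63 - 7 t$)
$- 3 \left(n{\left(-5 \right)} + I{\left(1,-5 \right)}\right) \left(-20\right) \left(-47\right) = - 3 \left(\left(63 - -35\right) - -8\right) \left(-20\right) \left(-47\right) = - 3 \left(\left(63 + 35\right) + \left(-2 + 10\right)\right) \left(-20\right) \left(-47\right) = - 3 \left(98 + 8\right) \left(-20\right) \left(-47\right) = \left(-3\right) 106 \left(-20\right) \left(-47\right) = \left(-318\right) \left(-20\right) \left(-47\right) = 6360 \left(-47\right) = -298920$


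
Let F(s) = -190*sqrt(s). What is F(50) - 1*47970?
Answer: -47970 - 950*sqrt(2) ≈ -49314.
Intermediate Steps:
F(50) - 1*47970 = -950*sqrt(2) - 1*47970 = -950*sqrt(2) - 47970 = -47970 - 950*sqrt(2)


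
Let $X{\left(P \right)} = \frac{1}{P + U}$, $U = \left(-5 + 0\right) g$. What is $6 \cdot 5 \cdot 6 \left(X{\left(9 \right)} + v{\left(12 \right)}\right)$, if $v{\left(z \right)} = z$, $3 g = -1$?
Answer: $\frac{17415}{8} \approx 2176.9$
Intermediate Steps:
$g = - \frac{1}{3}$ ($g = \frac{1}{3} \left(-1\right) = - \frac{1}{3} \approx -0.33333$)
$U = \frac{5}{3}$ ($U = \left(-5 + 0\right) \left(- \frac{1}{3}\right) = \left(-5\right) \left(- \frac{1}{3}\right) = \frac{5}{3} \approx 1.6667$)
$X{\left(P \right)} = \frac{1}{\frac{5}{3} + P}$ ($X{\left(P \right)} = \frac{1}{P + \frac{5}{3}} = \frac{1}{\frac{5}{3} + P}$)
$6 \cdot 5 \cdot 6 \left(X{\left(9 \right)} + v{\left(12 \right)}\right) = 6 \cdot 5 \cdot 6 \left(\frac{3}{5 + 3 \cdot 9} + 12\right) = 30 \cdot 6 \left(\frac{3}{5 + 27} + 12\right) = 180 \left(\frac{3}{32} + 12\right) = 180 \cdot \frac{387}{32} = \frac{17415}{8}$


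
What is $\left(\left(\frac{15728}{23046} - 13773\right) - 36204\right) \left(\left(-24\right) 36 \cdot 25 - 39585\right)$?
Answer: $\frac{11745013597265}{3841} \approx 3.0578 \cdot 10^{9}$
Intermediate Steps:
$\left(\left(\frac{15728}{23046} - 13773\right) - 36204\right) \left(\left(-24\right) 36 \cdot 25 - 39585\right) = \left(\left(15728 \cdot \frac{1}{23046} - 13773\right) - 36204\right) \left(\left(-864\right) 25 - 39585\right) = \left(\left(\frac{7864}{11523} - 13773\right) - 36204\right) \left(-21600 - 39585\right) = \left(- \frac{158698415}{11523} - 36204\right) \left(-61185\right) = \left(- \frac{575877107}{11523}\right) \left(-61185\right) = \frac{11745013597265}{3841}$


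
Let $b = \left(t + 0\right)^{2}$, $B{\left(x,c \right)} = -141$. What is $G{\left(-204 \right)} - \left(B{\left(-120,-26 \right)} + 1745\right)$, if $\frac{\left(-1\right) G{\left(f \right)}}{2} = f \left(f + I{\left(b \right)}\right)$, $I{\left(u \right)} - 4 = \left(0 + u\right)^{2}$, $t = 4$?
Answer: $21244$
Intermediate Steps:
$b = 16$ ($b = \left(4 + 0\right)^{2} = 4^{2} = 16$)
$I{\left(u \right)} = 4 + u^{2}$ ($I{\left(u \right)} = 4 + \left(0 + u\right)^{2} = 4 + u^{2}$)
$G{\left(f \right)} = - 2 f \left(260 + f\right)$ ($G{\left(f \right)} = - 2 f \left(f + \left(4 + 16^{2}\right)\right) = - 2 f \left(f + \left(4 + 256\right)\right) = - 2 f \left(f + 260\right) = - 2 f \left(260 + f\right)$)
$G{\left(-204 \right)} - \left(B{\left(-120,-26 \right)} + 1745\right) = \left(-2\right) \left(-204\right) \left(260 - 204\right) - \left(-141 + 1745\right) = \left(-2\right) \left(-204\right) 56 - 1604 = 22848 - 1604 = 21244$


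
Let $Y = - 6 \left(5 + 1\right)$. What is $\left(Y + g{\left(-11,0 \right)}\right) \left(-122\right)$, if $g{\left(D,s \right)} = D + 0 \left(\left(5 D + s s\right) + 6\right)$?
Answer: $5734$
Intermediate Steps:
$g{\left(D,s \right)} = D$ ($g{\left(D,s \right)} = D + 0 \left(\left(5 D + s^{2}\right) + 6\right) = D + 0 \left(\left(s^{2} + 5 D\right) + 6\right) = D + 0 \left(6 + s^{2} + 5 D\right) = D + 0 = D$)
$Y = -36$ ($Y = \left(-6\right) 6 = -36$)
$\left(Y + g{\left(-11,0 \right)}\right) \left(-122\right) = \left(-36 - 11\right) \left(-122\right) = \left(-47\right) \left(-122\right) = 5734$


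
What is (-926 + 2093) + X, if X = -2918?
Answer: -1751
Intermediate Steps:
(-926 + 2093) + X = (-926 + 2093) - 2918 = 1167 - 2918 = -1751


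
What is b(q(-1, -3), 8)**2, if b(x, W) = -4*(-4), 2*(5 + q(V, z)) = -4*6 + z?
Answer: 256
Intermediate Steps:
q(V, z) = -17 + z/2 (q(V, z) = -5 + (-4*6 + z)/2 = -5 + (-24 + z)/2 = -5 + (-12 + z/2) = -17 + z/2)
b(x, W) = 16
b(q(-1, -3), 8)**2 = 16**2 = 256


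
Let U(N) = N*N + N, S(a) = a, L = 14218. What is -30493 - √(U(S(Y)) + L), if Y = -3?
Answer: -30493 - 4*√889 ≈ -30612.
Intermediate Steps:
U(N) = N + N² (U(N) = N² + N = N + N²)
-30493 - √(U(S(Y)) + L) = -30493 - √(-3*(1 - 3) + 14218) = -30493 - √(-3*(-2) + 14218) = -30493 - √(6 + 14218) = -30493 - √14224 = -30493 - 4*√889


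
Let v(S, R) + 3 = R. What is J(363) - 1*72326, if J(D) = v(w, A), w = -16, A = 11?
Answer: -72318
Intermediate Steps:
v(S, R) = -3 + R
J(D) = 8 (J(D) = -3 + 11 = 8)
J(363) - 1*72326 = 8 - 1*72326 = 8 - 72326 = -72318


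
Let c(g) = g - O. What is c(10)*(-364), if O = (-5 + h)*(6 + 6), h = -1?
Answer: -29848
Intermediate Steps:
O = -72 (O = (-5 - 1)*(6 + 6) = -6*12 = -72)
c(g) = 72 + g (c(g) = g - 1*(-72) = g + 72 = 72 + g)
c(10)*(-364) = (72 + 10)*(-364) = 82*(-364) = -29848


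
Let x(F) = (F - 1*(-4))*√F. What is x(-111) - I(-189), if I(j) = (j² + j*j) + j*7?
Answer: -70119 - 107*I*√111 ≈ -70119.0 - 1127.3*I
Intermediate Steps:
I(j) = 2*j² + 7*j (I(j) = (j² + j²) + 7*j = 2*j² + 7*j)
x(F) = √F*(4 + F) (x(F) = (F + 4)*√F = (4 + F)*√F = √F*(4 + F))
x(-111) - I(-189) = √(-111)*(4 - 111) - (-189)*(7 + 2*(-189)) = (I*√111)*(-107) - (-189)*(7 - 378) = -107*I*√111 - (-189)*(-371) = -107*I*√111 - 1*70119 = -107*I*√111 - 70119 = -70119 - 107*I*√111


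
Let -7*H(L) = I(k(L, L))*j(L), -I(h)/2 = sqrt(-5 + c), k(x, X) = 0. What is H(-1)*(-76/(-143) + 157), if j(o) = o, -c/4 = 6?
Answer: -45054*I*sqrt(29)/1001 ≈ -242.38*I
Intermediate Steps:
c = -24 (c = -4*6 = -24)
I(h) = -2*I*sqrt(29) (I(h) = -2*sqrt(-5 - 24) = -2*I*sqrt(29))
H(L) = 2*I*L*sqrt(29)/7 (H(L) = -(-2*I*sqrt(29))*L/7 = -(-2)*I*L*sqrt(29)/7 = 2*I*L*sqrt(29)/7)
H(-1)*(-76/(-143) + 157) = ((2/7)*I*(-1)*sqrt(29))*(-76/(-143) + 157) = (-2*I*sqrt(29)/7)*(-76*(-1/143) + 157) = (-2*I*sqrt(29)/7)*(76/143 + 157) = -2*I*sqrt(29)/7*(22527/143) = -45054*I*sqrt(29)/1001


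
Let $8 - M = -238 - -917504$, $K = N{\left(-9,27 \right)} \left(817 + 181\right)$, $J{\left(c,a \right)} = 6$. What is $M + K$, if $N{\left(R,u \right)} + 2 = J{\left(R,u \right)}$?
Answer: $-913266$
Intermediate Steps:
$N{\left(R,u \right)} = 4$ ($N{\left(R,u \right)} = -2 + 6 = 4$)
$K = 3992$ ($K = 4 \left(817 + 181\right) = 4 \cdot 998 = 3992$)
$M = -917258$ ($M = 8 - \left(-238 - -917504\right) = 8 - \left(-238 + 917504\right) = 8 - 917266 = -917258$)
$M + K = -917258 + 3992 = -913266$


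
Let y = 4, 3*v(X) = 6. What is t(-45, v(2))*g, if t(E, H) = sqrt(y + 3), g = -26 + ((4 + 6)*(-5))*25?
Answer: -1276*sqrt(7) ≈ -3376.0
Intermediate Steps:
v(X) = 2 (v(X) = (1/3)*6 = 2)
g = -1276 (g = -26 + (10*(-5))*25 = -26 - 50*25 = -26 - 1250 = -1276)
t(E, H) = sqrt(7) (t(E, H) = sqrt(4 + 3) = sqrt(7))
t(-45, v(2))*g = sqrt(7)*(-1276) = -1276*sqrt(7)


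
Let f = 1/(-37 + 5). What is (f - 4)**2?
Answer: 16641/1024 ≈ 16.251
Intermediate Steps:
f = -1/32 (f = 1/(-32) = -1/32 ≈ -0.031250)
(f - 4)**2 = (-1/32 - 4)**2 = (-129/32)**2 = 16641/1024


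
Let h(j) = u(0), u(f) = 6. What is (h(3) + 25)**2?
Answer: 961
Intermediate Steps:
h(j) = 6
(h(3) + 25)**2 = (6 + 25)**2 = 31**2 = 961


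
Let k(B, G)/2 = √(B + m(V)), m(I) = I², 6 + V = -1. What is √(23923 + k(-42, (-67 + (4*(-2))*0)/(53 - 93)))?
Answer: √(23923 + 2*√7) ≈ 154.69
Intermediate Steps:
V = -7 (V = -6 - 1 = -7)
k(B, G) = 2*√(49 + B) (k(B, G) = 2*√(B + (-7)²) = 2*√(B + 49) = 2*√(49 + B))
√(23923 + k(-42, (-67 + (4*(-2))*0)/(53 - 93))) = √(23923 + 2*√(49 - 42)) = √(23923 + 2*√7)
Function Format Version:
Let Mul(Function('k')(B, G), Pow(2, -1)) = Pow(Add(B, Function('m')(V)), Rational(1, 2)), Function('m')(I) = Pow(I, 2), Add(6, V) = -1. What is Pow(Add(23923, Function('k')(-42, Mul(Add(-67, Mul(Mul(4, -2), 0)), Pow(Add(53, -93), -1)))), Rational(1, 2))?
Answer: Pow(Add(23923, Mul(2, Pow(7, Rational(1, 2)))), Rational(1, 2)) ≈ 154.69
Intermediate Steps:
V = -7 (V = Add(-6, -1) = -7)
Function('k')(B, G) = Mul(2, Pow(Add(49, B), Rational(1, 2))) (Function('k')(B, G) = Mul(2, Pow(Add(B, Pow(-7, 2)), Rational(1, 2))) = Mul(2, Pow(Add(B, 49), Rational(1, 2))) = Mul(2, Pow(Add(49, B), Rational(1, 2))))
Pow(Add(23923, Function('k')(-42, Mul(Add(-67, Mul(Mul(4, -2), 0)), Pow(Add(53, -93), -1)))), Rational(1, 2)) = Pow(Add(23923, Mul(2, Pow(Add(49, -42), Rational(1, 2)))), Rational(1, 2)) = Pow(Add(23923, Mul(2, Pow(7, Rational(1, 2)))), Rational(1, 2))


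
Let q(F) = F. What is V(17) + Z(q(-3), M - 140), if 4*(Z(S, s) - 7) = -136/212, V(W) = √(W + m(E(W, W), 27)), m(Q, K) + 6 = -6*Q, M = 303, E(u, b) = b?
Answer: 725/106 + I*√91 ≈ 6.8396 + 9.5394*I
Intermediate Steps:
m(Q, K) = -6 - 6*Q
V(W) = √(-6 - 5*W) (V(W) = √(W + (-6 - 6*W)) = √(-6 - 5*W))
Z(S, s) = 725/106 (Z(S, s) = 7 + (-136/212)/4 = 7 + (-136*1/212)/4 = 7 + (¼)*(-34/53) = 7 - 17/106 = 725/106)
V(17) + Z(q(-3), M - 140) = √(-6 - 5*17) + 725/106 = √(-6 - 85) + 725/106 = √(-91) + 725/106 = I*√91 + 725/106 = 725/106 + I*√91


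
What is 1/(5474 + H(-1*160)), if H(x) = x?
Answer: 1/5314 ≈ 0.00018818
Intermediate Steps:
1/(5474 + H(-1*160)) = 1/(5474 - 1*160) = 1/(5474 - 160) = 1/5314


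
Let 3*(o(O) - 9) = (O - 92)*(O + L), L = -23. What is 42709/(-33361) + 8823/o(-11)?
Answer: 732312248/117730969 ≈ 6.2202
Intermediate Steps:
o(O) = 9 + (-92 + O)*(-23 + O)/3 (o(O) = 9 + ((O - 92)*(O - 23))/3 = 9 + ((-92 + O)*(-23 + O))/3 = 9 + (-92 + O)*(-23 + O)/3)
42709/(-33361) + 8823/o(-11) = 42709/(-33361) + 8823/(2143/3 - 115/3*(-11) + (1/3)*(-11)**2) = 42709*(-1/33361) + 8823/(2143/3 + 1265/3 + (1/3)*121) = -42709/33361 + 8823/(2143/3 + 1265/3 + 121/3) = -42709/33361 + 8823/(3529/3) = -42709/33361 + 8823*(3/3529) = -42709/33361 + 26469/3529 = 732312248/117730969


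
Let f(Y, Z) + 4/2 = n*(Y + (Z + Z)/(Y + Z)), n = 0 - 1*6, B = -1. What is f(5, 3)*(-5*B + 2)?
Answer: -511/2 ≈ -255.50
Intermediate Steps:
n = -6 (n = 0 - 6 = -6)
f(Y, Z) = -2 - 6*Y - 12*Z/(Y + Z) (f(Y, Z) = -2 - 6*(Y + (Z + Z)/(Y + Z)) = -2 - 6*(Y + (2*Z)/(Y + Z)) = -2 - 6*(Y + 2*Z/(Y + Z)) = -2 + (-6*Y - 12*Z/(Y + Z)) = -2 - 6*Y - 12*Z/(Y + Z))
f(5, 3)*(-5*B + 2) = (2*(-1*5 - 7*3 - 3*5² - 3*5*3)/(5 + 3))*(-5*(-1) + 2) = (2*(-5 - 21 - 3*25 - 45)/8)*(5 + 2) = (2*(⅛)*(-5 - 21 - 75 - 45))*7 = (2*(⅛)*(-146))*7 = -73/2*7 = -511/2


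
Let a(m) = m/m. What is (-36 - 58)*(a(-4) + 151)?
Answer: -14288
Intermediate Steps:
a(m) = 1
(-36 - 58)*(a(-4) + 151) = (-36 - 58)*(1 + 151) = -94*152 = -14288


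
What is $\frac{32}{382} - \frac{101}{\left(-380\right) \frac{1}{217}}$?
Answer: $\frac{4192227}{72580} \approx 57.76$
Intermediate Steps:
$\frac{32}{382} - \frac{101}{\left(-380\right) \frac{1}{217}} = 32 \cdot \frac{1}{382} - \frac{101}{\left(-380\right) \frac{1}{217}} = \frac{16}{191} - \frac{101}{- \frac{380}{217}} = \frac{16}{191} - - \frac{21917}{380} = \frac{16}{191} + \frac{21917}{380} = \frac{4192227}{72580}$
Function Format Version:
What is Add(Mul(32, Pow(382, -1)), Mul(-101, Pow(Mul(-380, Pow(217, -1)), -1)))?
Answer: Rational(4192227, 72580) ≈ 57.760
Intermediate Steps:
Add(Mul(32, Pow(382, -1)), Mul(-101, Pow(Mul(-380, Pow(217, -1)), -1))) = Add(Mul(32, Rational(1, 382)), Mul(-101, Pow(Mul(-380, Rational(1, 217)), -1))) = Add(Rational(16, 191), Mul(-101, Pow(Rational(-380, 217), -1))) = Add(Rational(16, 191), Mul(-101, Rational(-217, 380))) = Add(Rational(16, 191), Rational(21917, 380)) = Rational(4192227, 72580)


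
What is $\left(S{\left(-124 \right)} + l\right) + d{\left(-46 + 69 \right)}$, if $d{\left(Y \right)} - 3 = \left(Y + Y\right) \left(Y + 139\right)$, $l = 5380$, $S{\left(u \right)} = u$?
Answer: $12711$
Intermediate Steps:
$d{\left(Y \right)} = 3 + 2 Y \left(139 + Y\right)$ ($d{\left(Y \right)} = 3 + \left(Y + Y\right) \left(Y + 139\right) = 3 + 2 Y \left(139 + Y\right)$)
$\left(S{\left(-124 \right)} + l\right) + d{\left(-46 + 69 \right)} = \left(-124 + 5380\right) + \left(3 + 2 \left(-46 + 69\right)^{2} + 278 \left(-46 + 69\right)\right) = 5256 + \left(3 + 2 \cdot 23^{2} + 278 \cdot 23\right) = 5256 + \left(3 + 2 \cdot 529 + 6394\right) = 5256 + \left(3 + 1058 + 6394\right) = 5256 + 7455 = 12711$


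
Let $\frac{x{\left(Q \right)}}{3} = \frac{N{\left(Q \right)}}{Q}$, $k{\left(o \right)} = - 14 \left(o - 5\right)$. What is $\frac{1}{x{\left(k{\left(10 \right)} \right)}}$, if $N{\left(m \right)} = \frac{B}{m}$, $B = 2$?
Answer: $\frac{2450}{3} \approx 816.67$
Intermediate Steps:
$k{\left(o \right)} = 70 - 14 o$ ($k{\left(o \right)} = - 14 \left(-5 + o\right) = 70 - 14 o$)
$N{\left(m \right)} = \frac{2}{m}$
$x{\left(Q \right)} = \frac{6}{Q^{2}}$ ($x{\left(Q \right)} = 3 \frac{2 \frac{1}{Q}}{Q} = 3 \frac{2}{Q^{2}} = \frac{6}{Q^{2}}$)
$\frac{1}{x{\left(k{\left(10 \right)} \right)}} = \frac{1}{6 \frac{1}{\left(70 - 140\right)^{2}}} = \frac{1}{6 \cdot \frac{1}{4900}} = \frac{1}{\frac{3}{2450}} = \frac{2450}{3}$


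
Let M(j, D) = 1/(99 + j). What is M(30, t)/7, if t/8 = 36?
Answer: 1/903 ≈ 0.0011074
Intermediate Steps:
t = 288 (t = 8*36 = 288)
M(30, t)/7 = 1/(7*(99 + 30)) = (1/7)/129 = (1/7)*(1/129) = 1/903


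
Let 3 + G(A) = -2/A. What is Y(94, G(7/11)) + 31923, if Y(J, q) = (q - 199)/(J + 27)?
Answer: 27037345/847 ≈ 31921.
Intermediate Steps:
G(A) = -3 - 2/A
Y(J, q) = (-199 + q)/(27 + J)
Y(94, G(7/11)) + 31923 = (-199 + (-3 - 2/(7/11)))/(27 + 94) + 31923 = (-199 + (-3 - 2/(7*(1/11))))/121 + 31923 = (-199 + (-3 - 2/7/11))/121 + 31923 = (-199 + (-3 - 2*11/7))/121 + 31923 = (-199 + (-3 - 22/7))/121 + 31923 = (-199 - 43/7)/121 + 31923 = (1/121)*(-1436/7) + 31923 = -1436/847 + 31923 = 27037345/847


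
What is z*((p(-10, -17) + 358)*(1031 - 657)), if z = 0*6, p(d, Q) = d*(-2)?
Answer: 0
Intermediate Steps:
p(d, Q) = -2*d
z = 0
z*((p(-10, -17) + 358)*(1031 - 657)) = 0*((-2*(-10) + 358)*(1031 - 657)) = 0*((20 + 358)*374) = 0*(378*374) = 0*141372 = 0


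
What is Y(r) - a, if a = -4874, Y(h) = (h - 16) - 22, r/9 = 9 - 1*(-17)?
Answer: 5070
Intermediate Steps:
r = 234 (r = 9*(9 - 1*(-17)) = 9*(9 + 17) = 9*26 = 234)
Y(h) = -38 + h (Y(h) = (-16 + h) - 22 = -38 + h)
Y(r) - a = (-38 + 234) - 1*(-4874) = 196 + 4874 = 5070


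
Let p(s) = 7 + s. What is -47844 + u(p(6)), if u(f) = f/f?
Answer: -47843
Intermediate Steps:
u(f) = 1
-47844 + u(p(6)) = -47844 + 1 = -47843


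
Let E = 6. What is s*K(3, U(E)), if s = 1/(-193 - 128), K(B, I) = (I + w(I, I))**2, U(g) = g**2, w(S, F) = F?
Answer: -1728/107 ≈ -16.150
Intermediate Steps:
K(B, I) = 4*I**2 (K(B, I) = (I + I)**2 = (2*I)**2 = 4*I**2)
s = -1/321 (s = 1/(-321) = -1/321 ≈ -0.0031153)
s*K(3, U(E)) = -4*(6**2)**2/321 = -4*36**2/321 = -4*1296/321 = -1/321*5184 = -1728/107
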